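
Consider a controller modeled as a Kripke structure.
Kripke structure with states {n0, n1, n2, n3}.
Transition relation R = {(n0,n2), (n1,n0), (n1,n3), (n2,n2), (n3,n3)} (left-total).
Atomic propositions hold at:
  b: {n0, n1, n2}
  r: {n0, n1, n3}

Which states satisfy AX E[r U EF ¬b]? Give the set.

{n3}

Sat(¬b) = {n3}
EF ¬b: least fixpoint, start Z0 = {n3}, add states with some successor in Z. Z1 = {n1, n3}; fixed.
Sat(EF ¬b) = {n1, n3}
E[r U EF ¬b]: least fixpoint, start Z0 = Sat(EF ¬b) = {n1, n3}, add states in Sat(r) with some successor in Z. Already a fixed point.
Sat(E[r U EF ¬b]) = {n1, n3}
Sat(AX E[r U EF ¬b]) = {s : every successor in {n1, n3}} = {n3}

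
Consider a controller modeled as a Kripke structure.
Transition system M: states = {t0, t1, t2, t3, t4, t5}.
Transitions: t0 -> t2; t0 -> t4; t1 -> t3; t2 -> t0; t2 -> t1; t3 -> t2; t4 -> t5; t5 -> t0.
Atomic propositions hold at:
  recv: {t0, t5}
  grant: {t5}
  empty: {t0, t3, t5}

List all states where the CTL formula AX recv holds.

{t4, t5}

Sat(AX recv) = {s : every successor in {t0, t5}} = {t4, t5}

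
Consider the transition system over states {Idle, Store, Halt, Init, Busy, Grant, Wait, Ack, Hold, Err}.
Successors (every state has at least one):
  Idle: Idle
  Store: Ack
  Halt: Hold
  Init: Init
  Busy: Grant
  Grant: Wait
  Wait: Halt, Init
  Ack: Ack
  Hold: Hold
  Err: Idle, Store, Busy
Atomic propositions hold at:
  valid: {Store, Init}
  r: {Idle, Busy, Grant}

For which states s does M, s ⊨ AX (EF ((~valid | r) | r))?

{Idle, Store, Halt, Busy, Grant, Ack, Hold, Err}

Sat(~valid) = {Idle, Halt, Busy, Grant, Wait, Ack, Hold, Err}
Sat(~valid | r) = {Idle, Halt, Busy, Grant, Wait, Ack, Hold, Err}
Sat((~valid | r) | r) = {Idle, Halt, Busy, Grant, Wait, Ack, Hold, Err}
EF ((~valid | r) | r): least fixpoint, start Z0 = {Idle, Halt, Busy, Grant, Wait, Ack, Hold, Err}, add states with some successor in Z. Z1 = {Idle, Store, Halt, Busy, Grant, Wait, Ack, Hold, Err}; fixed.
Sat(EF ((~valid | r) | r)) = {Idle, Store, Halt, Busy, Grant, Wait, Ack, Hold, Err}
Sat(AX (EF ((~valid | r) | r))) = {s : every successor in {Idle, Store, Halt, Busy, Grant, Wait, Ack, Hold, Err}} = {Idle, Store, Halt, Busy, Grant, Ack, Hold, Err}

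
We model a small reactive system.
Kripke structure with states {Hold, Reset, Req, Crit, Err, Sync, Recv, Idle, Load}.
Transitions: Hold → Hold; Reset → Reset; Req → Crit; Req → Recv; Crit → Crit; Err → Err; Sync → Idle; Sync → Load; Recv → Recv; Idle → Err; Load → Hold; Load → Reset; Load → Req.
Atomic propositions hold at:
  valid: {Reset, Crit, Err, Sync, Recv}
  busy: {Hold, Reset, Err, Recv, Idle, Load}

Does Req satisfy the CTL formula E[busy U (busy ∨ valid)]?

Sat(busy ∨ valid) = {Hold, Reset, Crit, Err, Sync, Recv, Idle, Load}
E[busy U (busy ∨ valid)]: least fixpoint, start Z0 = Sat((busy ∨ valid)) = {Hold, Reset, Crit, Err, Sync, Recv, Idle, Load}, add states in Sat(busy) with some successor in Z. Already a fixed point.
Sat(E[busy U (busy ∨ valid)]) = {Hold, Reset, Crit, Err, Sync, Recv, Idle, Load}
Req ∉ Sat(E[busy U (busy ∨ valid)]) = {Hold, Reset, Crit, Err, Sync, Recv, Idle, Load}, so the formula does not hold at Req.

No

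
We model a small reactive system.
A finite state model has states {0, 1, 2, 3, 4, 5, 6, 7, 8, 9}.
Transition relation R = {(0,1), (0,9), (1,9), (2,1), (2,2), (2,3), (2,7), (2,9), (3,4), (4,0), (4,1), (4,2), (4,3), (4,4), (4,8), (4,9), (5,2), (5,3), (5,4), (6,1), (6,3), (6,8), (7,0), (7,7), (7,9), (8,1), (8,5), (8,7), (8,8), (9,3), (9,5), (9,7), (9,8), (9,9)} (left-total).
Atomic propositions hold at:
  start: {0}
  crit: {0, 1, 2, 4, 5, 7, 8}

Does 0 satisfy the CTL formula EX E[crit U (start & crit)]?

Sat(start & crit) = {0}
E[crit U (start & crit)]: least fixpoint, start Z0 = Sat((start & crit)) = {0}, add states in Sat(crit) with some successor in Z. Z1 = {0, 4, 7}; Z2 = {0, 2, 4, 5, 7, 8}; fixed.
Sat(E[crit U (start & crit)]) = {0, 2, 4, 5, 7, 8}
Sat(EX E[crit U (start & crit)]) = {s : some successor in {0, 2, 4, 5, 7, 8}} = {2, 3, 4, 5, 6, 7, 8, 9}
0 ∉ Sat(EX E[crit U (start & crit)]) = {2, 3, 4, 5, 6, 7, 8, 9}, so the formula does not hold at 0.

No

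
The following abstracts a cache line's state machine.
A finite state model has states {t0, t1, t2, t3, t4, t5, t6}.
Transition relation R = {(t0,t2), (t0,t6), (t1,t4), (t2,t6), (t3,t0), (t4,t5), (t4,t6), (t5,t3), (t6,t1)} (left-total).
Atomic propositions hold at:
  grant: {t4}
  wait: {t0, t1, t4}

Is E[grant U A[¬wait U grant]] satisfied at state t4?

Sat(¬wait) = {t2, t3, t5, t6}
A[¬wait U grant]: least fixpoint, start Z0 = Sat(grant) = {t4}, add states in Sat(¬wait) with every successor in Z. Already a fixed point.
Sat(A[¬wait U grant]) = {t4}
E[grant U A[¬wait U grant]]: least fixpoint, start Z0 = Sat(A[¬wait U grant]) = {t4}, add states in Sat(grant) with some successor in Z. Already a fixed point.
Sat(E[grant U A[¬wait U grant]]) = {t4}
t4 ∈ Sat(E[grant U A[¬wait U grant]]) = {t4}, so the formula holds at t4.

Yes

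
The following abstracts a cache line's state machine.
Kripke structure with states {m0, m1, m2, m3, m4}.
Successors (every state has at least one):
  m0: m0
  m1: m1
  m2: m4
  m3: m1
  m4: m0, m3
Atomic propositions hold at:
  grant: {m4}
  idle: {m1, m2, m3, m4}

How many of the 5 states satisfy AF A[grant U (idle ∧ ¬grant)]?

Sat(¬grant) = {m0, m1, m2, m3}
Sat(idle ∧ ¬grant) = {m1, m2, m3}
A[grant U (idle ∧ ¬grant)]: least fixpoint, start Z0 = Sat((idle ∧ ¬grant)) = {m1, m2, m3}, add states in Sat(grant) with every successor in Z. Already a fixed point.
Sat(A[grant U (idle ∧ ¬grant)]) = {m1, m2, m3}
AF A[grant U (idle ∧ ¬grant)]: least fixpoint, start Z0 = {m1, m2, m3}, add states with every successor in Z. Already a fixed point.
Sat(AF A[grant U (idle ∧ ¬grant)]) = {m1, m2, m3}
|Sat(AF A[grant U (idle ∧ ¬grant)])| = |{m1, m2, m3}| = 3.

3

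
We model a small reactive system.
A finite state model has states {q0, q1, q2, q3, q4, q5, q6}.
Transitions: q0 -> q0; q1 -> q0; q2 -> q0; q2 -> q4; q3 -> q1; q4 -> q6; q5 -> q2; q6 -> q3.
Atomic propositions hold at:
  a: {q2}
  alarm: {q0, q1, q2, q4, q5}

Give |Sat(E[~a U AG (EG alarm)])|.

Sat(~a) = {q0, q1, q3, q4, q5, q6}
EG alarm: greatest fixpoint, start Z0 = {q0, q1, q2, q4, q5}, keep only states in Sat with some successor in Z. Z1 = {q0, q1, q2, q5}; fixed.
Sat(EG alarm) = {q0, q1, q2, q5}
AG (EG alarm): greatest fixpoint, start Z0 = {q0, q1, q2, q5}, keep only states in Sat with every successor in Z. Z1 = {q0, q1, q5}; Z2 = {q0, q1}; fixed.
Sat(AG (EG alarm)) = {q0, q1}
E[~a U AG (EG alarm)]: least fixpoint, start Z0 = Sat(AG (EG alarm)) = {q0, q1}, add states in Sat(~a) with some successor in Z. Z1 = {q0, q1, q3}; Z2 = {q0, q1, q3, q6}; Z3 = {q0, q1, q3, q4, q6}; fixed.
Sat(E[~a U AG (EG alarm)]) = {q0, q1, q3, q4, q6}
|Sat(E[~a U AG (EG alarm)])| = |{q0, q1, q3, q4, q6}| = 5.

5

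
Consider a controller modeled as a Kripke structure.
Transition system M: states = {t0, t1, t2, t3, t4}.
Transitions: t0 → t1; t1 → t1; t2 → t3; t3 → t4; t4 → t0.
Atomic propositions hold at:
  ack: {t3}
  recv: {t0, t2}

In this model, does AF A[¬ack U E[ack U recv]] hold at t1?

No

Sat(¬ack) = {t0, t1, t2, t4}
E[ack U recv]: least fixpoint, start Z0 = Sat(recv) = {t0, t2}, add states in Sat(ack) with some successor in Z. Already a fixed point.
Sat(E[ack U recv]) = {t0, t2}
A[¬ack U E[ack U recv]]: least fixpoint, start Z0 = Sat(E[ack U recv]) = {t0, t2}, add states in Sat(¬ack) with every successor in Z. Z1 = {t0, t2, t4}; fixed.
Sat(A[¬ack U E[ack U recv]]) = {t0, t2, t4}
AF A[¬ack U E[ack U recv]]: least fixpoint, start Z0 = {t0, t2, t4}, add states with every successor in Z. Z1 = {t0, t2, t3, t4}; fixed.
Sat(AF A[¬ack U E[ack U recv]]) = {t0, t2, t3, t4}
t1 ∉ Sat(AF A[¬ack U E[ack U recv]]) = {t0, t2, t3, t4}, so the formula does not hold at t1.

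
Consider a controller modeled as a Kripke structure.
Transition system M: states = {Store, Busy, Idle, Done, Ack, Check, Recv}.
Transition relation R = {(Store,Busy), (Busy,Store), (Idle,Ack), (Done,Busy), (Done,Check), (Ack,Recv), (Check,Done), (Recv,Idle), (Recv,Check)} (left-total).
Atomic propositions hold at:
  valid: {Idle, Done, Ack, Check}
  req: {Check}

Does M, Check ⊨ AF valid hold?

AF valid: least fixpoint, start Z0 = {Idle, Done, Ack, Check}, add states with every successor in Z. Z1 = {Idle, Done, Ack, Check, Recv}; fixed.
Sat(AF valid) = {Idle, Done, Ack, Check, Recv}
Check ∈ Sat(AF valid) = {Idle, Done, Ack, Check, Recv}, so the formula holds at Check.

Yes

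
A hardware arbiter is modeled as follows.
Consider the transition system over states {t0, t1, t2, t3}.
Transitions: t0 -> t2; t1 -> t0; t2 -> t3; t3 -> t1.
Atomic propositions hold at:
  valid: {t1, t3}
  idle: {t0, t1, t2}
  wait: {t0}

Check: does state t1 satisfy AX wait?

Sat(AX wait) = {s : every successor in {t0}} = {t1}
t1 ∈ Sat(AX wait) = {t1}, so the formula holds at t1.

Yes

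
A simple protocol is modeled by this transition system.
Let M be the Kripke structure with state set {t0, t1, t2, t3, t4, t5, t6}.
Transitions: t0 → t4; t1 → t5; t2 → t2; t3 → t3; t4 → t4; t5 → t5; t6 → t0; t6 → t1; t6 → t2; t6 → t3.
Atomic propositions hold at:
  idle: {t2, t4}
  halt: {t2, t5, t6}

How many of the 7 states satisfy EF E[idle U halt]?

E[idle U halt]: least fixpoint, start Z0 = Sat(halt) = {t2, t5, t6}, add states in Sat(idle) with some successor in Z. Already a fixed point.
Sat(E[idle U halt]) = {t2, t5, t6}
EF E[idle U halt]: least fixpoint, start Z0 = {t2, t5, t6}, add states with some successor in Z. Z1 = {t1, t2, t5, t6}; fixed.
Sat(EF E[idle U halt]) = {t1, t2, t5, t6}
|Sat(EF E[idle U halt])| = |{t1, t2, t5, t6}| = 4.

4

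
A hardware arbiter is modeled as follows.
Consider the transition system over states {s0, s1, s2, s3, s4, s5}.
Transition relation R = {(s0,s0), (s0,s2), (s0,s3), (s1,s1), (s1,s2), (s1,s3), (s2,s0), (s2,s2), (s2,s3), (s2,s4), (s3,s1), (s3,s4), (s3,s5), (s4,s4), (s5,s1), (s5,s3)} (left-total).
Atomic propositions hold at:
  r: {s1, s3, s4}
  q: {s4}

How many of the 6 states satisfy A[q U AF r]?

4

AF r: least fixpoint, start Z0 = {s1, s3, s4}, add states with every successor in Z. Z1 = {s1, s3, s4, s5}; fixed.
Sat(AF r) = {s1, s3, s4, s5}
A[q U AF r]: least fixpoint, start Z0 = Sat(AF r) = {s1, s3, s4, s5}, add states in Sat(q) with every successor in Z. Already a fixed point.
Sat(A[q U AF r]) = {s1, s3, s4, s5}
|Sat(A[q U AF r])| = |{s1, s3, s4, s5}| = 4.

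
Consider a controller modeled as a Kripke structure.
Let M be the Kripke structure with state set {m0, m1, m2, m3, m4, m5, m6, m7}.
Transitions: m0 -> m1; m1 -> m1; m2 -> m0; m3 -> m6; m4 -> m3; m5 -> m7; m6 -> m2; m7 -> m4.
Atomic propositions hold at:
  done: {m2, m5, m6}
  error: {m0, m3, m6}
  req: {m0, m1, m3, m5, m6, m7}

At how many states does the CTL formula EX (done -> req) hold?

7

Sat(done -> req) = {m0, m1, m3, m4, m5, m6, m7}
Sat(EX (done -> req)) = {s : some successor in {m0, m1, m3, m4, m5, m6, m7}} = {m0, m1, m2, m3, m4, m5, m7}
|Sat(EX (done -> req))| = |{m0, m1, m2, m3, m4, m5, m7}| = 7.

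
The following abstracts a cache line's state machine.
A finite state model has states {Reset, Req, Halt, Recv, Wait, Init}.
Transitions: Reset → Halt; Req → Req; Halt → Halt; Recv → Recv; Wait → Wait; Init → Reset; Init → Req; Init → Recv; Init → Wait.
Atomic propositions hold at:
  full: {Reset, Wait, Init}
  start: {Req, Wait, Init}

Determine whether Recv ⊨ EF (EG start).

No

EG start: greatest fixpoint, start Z0 = {Req, Wait, Init}, keep only states in Sat with some successor in Z. Already a fixed point.
Sat(EG start) = {Req, Wait, Init}
EF (EG start): least fixpoint, start Z0 = {Req, Wait, Init}, add states with some successor in Z. Already a fixed point.
Sat(EF (EG start)) = {Req, Wait, Init}
Recv ∉ Sat(EF (EG start)) = {Req, Wait, Init}, so the formula does not hold at Recv.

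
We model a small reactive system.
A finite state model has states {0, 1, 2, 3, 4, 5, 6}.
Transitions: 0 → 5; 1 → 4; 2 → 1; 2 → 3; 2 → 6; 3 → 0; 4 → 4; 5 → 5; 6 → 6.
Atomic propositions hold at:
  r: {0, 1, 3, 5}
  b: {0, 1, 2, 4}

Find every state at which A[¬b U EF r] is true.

Sat(¬b) = {3, 5, 6}
EF r: least fixpoint, start Z0 = {0, 1, 3, 5}, add states with some successor in Z. Z1 = {0, 1, 2, 3, 5}; fixed.
Sat(EF r) = {0, 1, 2, 3, 5}
A[¬b U EF r]: least fixpoint, start Z0 = Sat(EF r) = {0, 1, 2, 3, 5}, add states in Sat(¬b) with every successor in Z. Already a fixed point.
Sat(A[¬b U EF r]) = {0, 1, 2, 3, 5}

{0, 1, 2, 3, 5}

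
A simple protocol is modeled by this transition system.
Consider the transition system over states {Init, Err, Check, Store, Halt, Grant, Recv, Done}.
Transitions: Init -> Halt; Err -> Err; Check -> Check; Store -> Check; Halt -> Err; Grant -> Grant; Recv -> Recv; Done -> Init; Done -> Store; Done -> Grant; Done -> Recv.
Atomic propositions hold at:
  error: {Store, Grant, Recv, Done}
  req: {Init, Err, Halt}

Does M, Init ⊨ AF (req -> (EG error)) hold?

No

EG error: greatest fixpoint, start Z0 = {Store, Grant, Recv, Done}, keep only states in Sat with some successor in Z. Z1 = {Grant, Recv, Done}; fixed.
Sat(EG error) = {Grant, Recv, Done}
Sat(req -> (EG error)) = {Check, Store, Grant, Recv, Done}
AF (req -> (EG error)): least fixpoint, start Z0 = {Check, Store, Grant, Recv, Done}, add states with every successor in Z. Already a fixed point.
Sat(AF (req -> (EG error))) = {Check, Store, Grant, Recv, Done}
Init ∉ Sat(AF (req -> (EG error))) = {Check, Store, Grant, Recv, Done}, so the formula does not hold at Init.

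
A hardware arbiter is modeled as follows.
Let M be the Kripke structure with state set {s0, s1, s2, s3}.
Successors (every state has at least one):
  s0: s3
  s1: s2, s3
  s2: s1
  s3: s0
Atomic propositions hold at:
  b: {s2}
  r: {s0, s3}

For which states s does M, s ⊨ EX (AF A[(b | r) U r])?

{s0, s1, s3}

Sat(b | r) = {s0, s2, s3}
A[(b | r) U r]: least fixpoint, start Z0 = Sat(r) = {s0, s3}, add states in Sat(b | r) with every successor in Z. Already a fixed point.
Sat(A[(b | r) U r]) = {s0, s3}
AF A[(b | r) U r]: least fixpoint, start Z0 = {s0, s3}, add states with every successor in Z. Already a fixed point.
Sat(AF A[(b | r) U r]) = {s0, s3}
Sat(EX (AF A[(b | r) U r])) = {s : some successor in {s0, s3}} = {s0, s1, s3}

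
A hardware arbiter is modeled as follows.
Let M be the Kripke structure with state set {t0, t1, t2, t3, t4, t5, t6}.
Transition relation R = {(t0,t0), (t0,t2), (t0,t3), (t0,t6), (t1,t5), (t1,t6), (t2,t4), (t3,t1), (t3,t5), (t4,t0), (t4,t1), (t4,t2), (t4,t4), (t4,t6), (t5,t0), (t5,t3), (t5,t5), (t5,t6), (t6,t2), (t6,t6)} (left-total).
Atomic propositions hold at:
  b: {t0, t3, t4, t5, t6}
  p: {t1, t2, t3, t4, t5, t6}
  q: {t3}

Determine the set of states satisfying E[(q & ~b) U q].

{t3}

Sat(~b) = {t1, t2}
Sat(q & ~b) = ∅
E[(q & ~b) U q]: least fixpoint, start Z0 = Sat(q) = {t3}, add states in Sat(q & ~b) with some successor in Z. Already a fixed point.
Sat(E[(q & ~b) U q]) = {t3}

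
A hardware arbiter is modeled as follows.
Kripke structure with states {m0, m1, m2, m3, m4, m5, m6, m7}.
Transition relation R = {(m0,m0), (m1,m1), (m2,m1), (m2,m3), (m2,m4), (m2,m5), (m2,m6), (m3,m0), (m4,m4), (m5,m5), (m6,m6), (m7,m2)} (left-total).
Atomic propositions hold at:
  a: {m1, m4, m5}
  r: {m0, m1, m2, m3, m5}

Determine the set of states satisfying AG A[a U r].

{m0, m1, m3, m5}

A[a U r]: least fixpoint, start Z0 = Sat(r) = {m0, m1, m2, m3, m5}, add states in Sat(a) with every successor in Z. Already a fixed point.
Sat(A[a U r]) = {m0, m1, m2, m3, m5}
AG A[a U r]: greatest fixpoint, start Z0 = {m0, m1, m2, m3, m5}, keep only states in Sat with every successor in Z. Z1 = {m0, m1, m3, m5}; fixed.
Sat(AG A[a U r]) = {m0, m1, m3, m5}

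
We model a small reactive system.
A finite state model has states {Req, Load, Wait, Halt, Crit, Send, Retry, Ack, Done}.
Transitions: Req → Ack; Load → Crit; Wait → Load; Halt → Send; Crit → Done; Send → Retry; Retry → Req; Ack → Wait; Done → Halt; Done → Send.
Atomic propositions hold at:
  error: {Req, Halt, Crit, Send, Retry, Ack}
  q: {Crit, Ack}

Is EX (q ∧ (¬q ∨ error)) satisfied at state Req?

Sat(¬q) = {Req, Load, Wait, Halt, Send, Retry, Done}
Sat(¬q ∨ error) = {Req, Load, Wait, Halt, Crit, Send, Retry, Ack, Done}
Sat(q ∧ (¬q ∨ error)) = {Crit, Ack}
Sat(EX (q ∧ (¬q ∨ error))) = {s : some successor in {Crit, Ack}} = {Req, Load}
Req ∈ Sat(EX (q ∧ (¬q ∨ error))) = {Req, Load}, so the formula holds at Req.

Yes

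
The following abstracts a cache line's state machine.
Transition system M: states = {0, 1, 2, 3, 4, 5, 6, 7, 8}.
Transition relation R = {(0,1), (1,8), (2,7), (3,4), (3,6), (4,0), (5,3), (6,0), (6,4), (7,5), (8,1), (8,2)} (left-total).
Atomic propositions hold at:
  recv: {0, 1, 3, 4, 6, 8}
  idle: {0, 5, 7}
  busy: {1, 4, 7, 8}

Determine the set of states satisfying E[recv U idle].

{0, 3, 4, 5, 6, 7}

E[recv U idle]: least fixpoint, start Z0 = Sat(idle) = {0, 5, 7}, add states in Sat(recv) with some successor in Z. Z1 = {0, 4, 5, 6, 7}; Z2 = {0, 3, 4, 5, 6, 7}; fixed.
Sat(E[recv U idle]) = {0, 3, 4, 5, 6, 7}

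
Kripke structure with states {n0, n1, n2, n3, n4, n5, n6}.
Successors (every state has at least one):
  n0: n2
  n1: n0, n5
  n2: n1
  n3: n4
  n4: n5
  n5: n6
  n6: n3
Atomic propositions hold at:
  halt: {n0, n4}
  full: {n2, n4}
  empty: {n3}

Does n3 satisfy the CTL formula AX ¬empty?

Sat(¬empty) = {n0, n1, n2, n4, n5, n6}
Sat(AX ¬empty) = {s : every successor in {n0, n1, n2, n4, n5, n6}} = {n0, n1, n2, n3, n4, n5}
n3 ∈ Sat(AX ¬empty) = {n0, n1, n2, n3, n4, n5}, so the formula holds at n3.

Yes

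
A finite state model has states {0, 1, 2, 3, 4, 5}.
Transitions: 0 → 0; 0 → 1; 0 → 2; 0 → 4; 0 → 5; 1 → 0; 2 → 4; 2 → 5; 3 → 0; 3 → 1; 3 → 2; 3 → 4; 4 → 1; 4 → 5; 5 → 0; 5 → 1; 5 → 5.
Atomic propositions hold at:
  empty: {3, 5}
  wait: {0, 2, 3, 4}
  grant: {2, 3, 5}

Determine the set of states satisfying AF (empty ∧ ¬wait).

Sat(¬wait) = {1, 5}
Sat(empty ∧ ¬wait) = {5}
AF (empty ∧ ¬wait): least fixpoint, start Z0 = {5}, add states with every successor in Z. Already a fixed point.
Sat(AF (empty ∧ ¬wait)) = {5}

{5}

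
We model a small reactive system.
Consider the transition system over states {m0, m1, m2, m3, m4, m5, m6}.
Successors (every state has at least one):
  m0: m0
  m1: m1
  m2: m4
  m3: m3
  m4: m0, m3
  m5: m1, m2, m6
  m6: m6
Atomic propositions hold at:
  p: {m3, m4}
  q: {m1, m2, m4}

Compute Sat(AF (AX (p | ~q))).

Sat(~q) = {m0, m3, m5, m6}
Sat(p | ~q) = {m0, m3, m4, m5, m6}
Sat(AX (p | ~q)) = {s : every successor in {m0, m3, m4, m5, m6}} = {m0, m2, m3, m4, m6}
AF (AX (p | ~q)): least fixpoint, start Z0 = {m0, m2, m3, m4, m6}, add states with every successor in Z. Already a fixed point.
Sat(AF (AX (p | ~q))) = {m0, m2, m3, m4, m6}

{m0, m2, m3, m4, m6}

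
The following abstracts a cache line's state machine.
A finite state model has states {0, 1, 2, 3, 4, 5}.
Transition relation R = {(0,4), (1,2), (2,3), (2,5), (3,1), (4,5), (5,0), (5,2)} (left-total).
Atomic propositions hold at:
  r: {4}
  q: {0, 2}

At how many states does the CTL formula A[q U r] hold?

2

A[q U r]: least fixpoint, start Z0 = Sat(r) = {4}, add states in Sat(q) with every successor in Z. Z1 = {0, 4}; fixed.
Sat(A[q U r]) = {0, 4}
|Sat(A[q U r])| = |{0, 4}| = 2.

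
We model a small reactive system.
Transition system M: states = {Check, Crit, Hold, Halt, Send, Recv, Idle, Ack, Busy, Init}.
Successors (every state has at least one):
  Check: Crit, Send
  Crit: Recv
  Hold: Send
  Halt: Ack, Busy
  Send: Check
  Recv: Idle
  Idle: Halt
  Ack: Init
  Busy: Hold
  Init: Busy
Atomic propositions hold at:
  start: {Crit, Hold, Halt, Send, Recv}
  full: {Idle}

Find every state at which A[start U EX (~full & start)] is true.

{Check, Crit, Hold, Send, Recv, Idle, Busy}

Sat(~full) = {Check, Crit, Hold, Halt, Send, Recv, Ack, Busy, Init}
Sat(~full & start) = {Crit, Hold, Halt, Send, Recv}
Sat(EX (~full & start)) = {s : some successor in {Crit, Hold, Halt, Send, Recv}} = {Check, Crit, Hold, Idle, Busy}
A[start U EX (~full & start)]: least fixpoint, start Z0 = Sat(EX (~full & start)) = {Check, Crit, Hold, Idle, Busy}, add states in Sat(start) with every successor in Z. Z1 = {Check, Crit, Hold, Send, Recv, Idle, Busy}; fixed.
Sat(A[start U EX (~full & start)]) = {Check, Crit, Hold, Send, Recv, Idle, Busy}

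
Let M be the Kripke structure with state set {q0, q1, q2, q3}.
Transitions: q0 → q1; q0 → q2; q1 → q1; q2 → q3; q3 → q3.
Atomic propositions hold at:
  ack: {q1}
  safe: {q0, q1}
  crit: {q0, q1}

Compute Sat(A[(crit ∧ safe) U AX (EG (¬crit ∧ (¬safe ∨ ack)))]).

{q2, q3}

Sat(crit ∧ safe) = {q0, q1}
Sat(¬crit) = {q2, q3}
Sat(¬safe) = {q2, q3}
Sat(¬safe ∨ ack) = {q1, q2, q3}
Sat(¬crit ∧ (¬safe ∨ ack)) = {q2, q3}
EG (¬crit ∧ (¬safe ∨ ack)): greatest fixpoint, start Z0 = {q2, q3}, keep only states in Sat with some successor in Z. Already a fixed point.
Sat(EG (¬crit ∧ (¬safe ∨ ack))) = {q2, q3}
Sat(AX (EG (¬crit ∧ (¬safe ∨ ack)))) = {s : every successor in {q2, q3}} = {q2, q3}
A[(crit ∧ safe) U AX (EG (¬crit ∧ (¬safe ∨ ack)))]: least fixpoint, start Z0 = Sat(AX (EG (¬crit ∧ (¬safe ∨ ack)))) = {q2, q3}, add states in Sat(crit ∧ safe) with every successor in Z. Already a fixed point.
Sat(A[(crit ∧ safe) U AX (EG (¬crit ∧ (¬safe ∨ ack)))]) = {q2, q3}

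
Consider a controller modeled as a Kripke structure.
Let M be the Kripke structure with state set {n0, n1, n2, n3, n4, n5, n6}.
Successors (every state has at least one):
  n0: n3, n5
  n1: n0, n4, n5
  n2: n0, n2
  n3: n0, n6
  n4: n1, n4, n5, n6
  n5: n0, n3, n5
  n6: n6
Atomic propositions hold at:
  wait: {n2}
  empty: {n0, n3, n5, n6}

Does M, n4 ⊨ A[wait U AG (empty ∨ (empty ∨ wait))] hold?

No

Sat(empty ∨ wait) = {n0, n2, n3, n5, n6}
Sat(empty ∨ (empty ∨ wait)) = {n0, n2, n3, n5, n6}
AG (empty ∨ (empty ∨ wait)): greatest fixpoint, start Z0 = {n0, n2, n3, n5, n6}, keep only states in Sat with every successor in Z. Already a fixed point.
Sat(AG (empty ∨ (empty ∨ wait))) = {n0, n2, n3, n5, n6}
A[wait U AG (empty ∨ (empty ∨ wait))]: least fixpoint, start Z0 = Sat(AG (empty ∨ (empty ∨ wait))) = {n0, n2, n3, n5, n6}, add states in Sat(wait) with every successor in Z. Already a fixed point.
Sat(A[wait U AG (empty ∨ (empty ∨ wait))]) = {n0, n2, n3, n5, n6}
n4 ∉ Sat(A[wait U AG (empty ∨ (empty ∨ wait))]) = {n0, n2, n3, n5, n6}, so the formula does not hold at n4.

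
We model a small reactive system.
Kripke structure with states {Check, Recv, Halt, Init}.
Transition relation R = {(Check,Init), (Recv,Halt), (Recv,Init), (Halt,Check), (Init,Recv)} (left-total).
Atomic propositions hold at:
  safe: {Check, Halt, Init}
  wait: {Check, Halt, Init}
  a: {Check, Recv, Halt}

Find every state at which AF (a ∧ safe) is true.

{Check, Halt}

Sat(a ∧ safe) = {Check, Halt}
AF (a ∧ safe): least fixpoint, start Z0 = {Check, Halt}, add states with every successor in Z. Already a fixed point.
Sat(AF (a ∧ safe)) = {Check, Halt}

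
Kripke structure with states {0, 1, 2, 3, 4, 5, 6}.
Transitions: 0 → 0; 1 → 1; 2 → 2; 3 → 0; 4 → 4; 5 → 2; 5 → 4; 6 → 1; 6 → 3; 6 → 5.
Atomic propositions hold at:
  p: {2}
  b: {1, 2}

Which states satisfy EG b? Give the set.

EG b: greatest fixpoint, start Z0 = {1, 2}, keep only states in Sat with some successor in Z. Already a fixed point.
Sat(EG b) = {1, 2}

{1, 2}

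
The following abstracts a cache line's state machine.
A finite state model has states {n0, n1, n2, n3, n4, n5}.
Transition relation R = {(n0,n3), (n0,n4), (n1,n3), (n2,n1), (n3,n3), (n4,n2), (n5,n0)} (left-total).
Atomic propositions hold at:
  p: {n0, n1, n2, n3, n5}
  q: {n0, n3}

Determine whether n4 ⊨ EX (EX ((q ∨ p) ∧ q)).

No

Sat(q ∨ p) = {n0, n1, n2, n3, n5}
Sat((q ∨ p) ∧ q) = {n0, n3}
Sat(EX ((q ∨ p) ∧ q)) = {s : some successor in {n0, n3}} = {n0, n1, n3, n5}
Sat(EX (EX ((q ∨ p) ∧ q))) = {s : some successor in {n0, n1, n3, n5}} = {n0, n1, n2, n3, n5}
n4 ∉ Sat(EX (EX ((q ∨ p) ∧ q))) = {n0, n1, n2, n3, n5}, so the formula does not hold at n4.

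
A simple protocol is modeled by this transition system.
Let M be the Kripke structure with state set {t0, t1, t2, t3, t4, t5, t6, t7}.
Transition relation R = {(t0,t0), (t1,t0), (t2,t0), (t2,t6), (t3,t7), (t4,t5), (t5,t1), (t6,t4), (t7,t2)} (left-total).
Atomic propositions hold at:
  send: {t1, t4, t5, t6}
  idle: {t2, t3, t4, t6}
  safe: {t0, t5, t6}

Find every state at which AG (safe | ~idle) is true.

{t0, t1, t5}

Sat(~idle) = {t0, t1, t5, t7}
Sat(safe | ~idle) = {t0, t1, t5, t6, t7}
AG (safe | ~idle): greatest fixpoint, start Z0 = {t0, t1, t5, t6, t7}, keep only states in Sat with every successor in Z. Z1 = {t0, t1, t5}; fixed.
Sat(AG (safe | ~idle)) = {t0, t1, t5}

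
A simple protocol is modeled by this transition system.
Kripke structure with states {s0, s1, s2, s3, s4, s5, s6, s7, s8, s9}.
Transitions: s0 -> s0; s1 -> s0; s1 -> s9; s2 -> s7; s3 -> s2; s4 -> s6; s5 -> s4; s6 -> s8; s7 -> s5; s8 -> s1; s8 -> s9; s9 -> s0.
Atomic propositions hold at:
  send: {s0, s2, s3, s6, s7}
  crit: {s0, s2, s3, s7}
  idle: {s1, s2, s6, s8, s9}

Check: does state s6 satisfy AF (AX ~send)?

Yes

Sat(~send) = {s1, s4, s5, s8, s9}
Sat(AX ~send) = {s : every successor in {s1, s4, s5, s8, s9}} = {s5, s6, s7, s8}
AF (AX ~send): least fixpoint, start Z0 = {s5, s6, s7, s8}, add states with every successor in Z. Z1 = {s2, s4, s5, s6, s7, s8}; Z2 = {s2, s3, s4, s5, s6, s7, s8}; fixed.
Sat(AF (AX ~send)) = {s2, s3, s4, s5, s6, s7, s8}
s6 ∈ Sat(AF (AX ~send)) = {s2, s3, s4, s5, s6, s7, s8}, so the formula holds at s6.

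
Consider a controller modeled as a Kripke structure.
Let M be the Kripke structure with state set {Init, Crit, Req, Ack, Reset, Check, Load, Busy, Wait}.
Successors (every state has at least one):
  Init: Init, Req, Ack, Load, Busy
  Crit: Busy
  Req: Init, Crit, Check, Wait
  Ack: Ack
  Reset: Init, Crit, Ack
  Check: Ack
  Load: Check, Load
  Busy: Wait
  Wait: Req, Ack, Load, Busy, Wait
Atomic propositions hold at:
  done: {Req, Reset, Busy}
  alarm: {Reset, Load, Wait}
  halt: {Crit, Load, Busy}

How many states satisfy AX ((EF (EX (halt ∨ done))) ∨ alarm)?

Sat(halt ∨ done) = {Crit, Req, Reset, Load, Busy}
Sat(EX (halt ∨ done)) = {s : some successor in {Crit, Req, Reset, Load, Busy}} = {Init, Crit, Req, Reset, Load, Wait}
EF (EX (halt ∨ done)): least fixpoint, start Z0 = {Init, Crit, Req, Reset, Load, Wait}, add states with some successor in Z. Z1 = {Init, Crit, Req, Reset, Load, Busy, Wait}; fixed.
Sat(EF (EX (halt ∨ done))) = {Init, Crit, Req, Reset, Load, Busy, Wait}
Sat((EF (EX (halt ∨ done))) ∨ alarm) = {Init, Crit, Req, Reset, Load, Busy, Wait}
Sat(AX ((EF (EX (halt ∨ done))) ∨ alarm)) = {s : every successor in {Init, Crit, Req, Reset, Load, Busy, Wait}} = {Crit, Busy}
|Sat(AX ((EF (EX (halt ∨ done))) ∨ alarm))| = |{Crit, Busy}| = 2.

2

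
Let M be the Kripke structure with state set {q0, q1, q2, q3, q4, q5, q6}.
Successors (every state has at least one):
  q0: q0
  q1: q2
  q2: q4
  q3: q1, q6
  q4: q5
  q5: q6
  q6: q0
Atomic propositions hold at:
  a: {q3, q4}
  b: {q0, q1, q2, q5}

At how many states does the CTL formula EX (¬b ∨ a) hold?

Sat(¬b) = {q3, q4, q6}
Sat(¬b ∨ a) = {q3, q4, q6}
Sat(EX (¬b ∨ a)) = {s : some successor in {q3, q4, q6}} = {q2, q3, q5}
|Sat(EX (¬b ∨ a))| = |{q2, q3, q5}| = 3.

3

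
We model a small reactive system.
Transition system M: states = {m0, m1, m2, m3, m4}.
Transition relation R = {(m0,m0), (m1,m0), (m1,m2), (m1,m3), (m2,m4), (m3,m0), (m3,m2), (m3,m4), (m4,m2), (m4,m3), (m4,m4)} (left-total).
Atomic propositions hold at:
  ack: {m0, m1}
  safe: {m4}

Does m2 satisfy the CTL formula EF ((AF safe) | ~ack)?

Yes

AF safe: least fixpoint, start Z0 = {m4}, add states with every successor in Z. Z1 = {m2, m4}; fixed.
Sat(AF safe) = {m2, m4}
Sat(~ack) = {m2, m3, m4}
Sat((AF safe) | ~ack) = {m2, m3, m4}
EF ((AF safe) | ~ack): least fixpoint, start Z0 = {m2, m3, m4}, add states with some successor in Z. Z1 = {m1, m2, m3, m4}; fixed.
Sat(EF ((AF safe) | ~ack)) = {m1, m2, m3, m4}
m2 ∈ Sat(EF ((AF safe) | ~ack)) = {m1, m2, m3, m4}, so the formula holds at m2.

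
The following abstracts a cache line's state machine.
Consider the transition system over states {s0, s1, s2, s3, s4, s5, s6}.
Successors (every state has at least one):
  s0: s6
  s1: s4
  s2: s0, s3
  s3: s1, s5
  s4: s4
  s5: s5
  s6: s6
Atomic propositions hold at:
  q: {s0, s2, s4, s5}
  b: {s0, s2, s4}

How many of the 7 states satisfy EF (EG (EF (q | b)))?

Sat(q | b) = {s0, s2, s4, s5}
EF (q | b): least fixpoint, start Z0 = {s0, s2, s4, s5}, add states with some successor in Z. Z1 = {s0, s1, s2, s3, s4, s5}; fixed.
Sat(EF (q | b)) = {s0, s1, s2, s3, s4, s5}
EG (EF (q | b)): greatest fixpoint, start Z0 = {s0, s1, s2, s3, s4, s5}, keep only states in Sat with some successor in Z. Z1 = {s1, s2, s3, s4, s5}; fixed.
Sat(EG (EF (q | b))) = {s1, s2, s3, s4, s5}
EF (EG (EF (q | b))): least fixpoint, start Z0 = {s1, s2, s3, s4, s5}, add states with some successor in Z. Already a fixed point.
Sat(EF (EG (EF (q | b)))) = {s1, s2, s3, s4, s5}
|Sat(EF (EG (EF (q | b))))| = |{s1, s2, s3, s4, s5}| = 5.

5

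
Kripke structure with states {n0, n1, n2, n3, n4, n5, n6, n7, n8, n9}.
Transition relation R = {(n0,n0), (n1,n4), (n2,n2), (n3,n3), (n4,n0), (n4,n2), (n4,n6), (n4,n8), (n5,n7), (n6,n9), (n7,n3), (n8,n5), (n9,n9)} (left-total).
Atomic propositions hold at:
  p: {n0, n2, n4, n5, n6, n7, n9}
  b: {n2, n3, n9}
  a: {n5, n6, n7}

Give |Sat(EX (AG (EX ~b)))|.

2

Sat(~b) = {n0, n1, n4, n5, n6, n7, n8}
Sat(EX ~b) = {s : some successor in {n0, n1, n4, n5, n6, n7, n8}} = {n0, n1, n4, n5, n8}
AG (EX ~b): greatest fixpoint, start Z0 = {n0, n1, n4, n5, n8}, keep only states in Sat with every successor in Z. Z1 = {n0, n1, n8}; Z2 = {n0}; fixed.
Sat(AG (EX ~b)) = {n0}
Sat(EX (AG (EX ~b))) = {s : some successor in {n0}} = {n0, n4}
|Sat(EX (AG (EX ~b)))| = |{n0, n4}| = 2.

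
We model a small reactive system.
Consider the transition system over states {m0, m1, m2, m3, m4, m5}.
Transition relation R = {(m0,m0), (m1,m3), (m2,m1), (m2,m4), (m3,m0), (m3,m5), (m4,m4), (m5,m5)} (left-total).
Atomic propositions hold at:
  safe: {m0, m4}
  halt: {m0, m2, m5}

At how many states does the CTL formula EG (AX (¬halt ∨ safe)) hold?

3

Sat(¬halt) = {m1, m3, m4}
Sat(¬halt ∨ safe) = {m0, m1, m3, m4}
Sat(AX (¬halt ∨ safe)) = {s : every successor in {m0, m1, m3, m4}} = {m0, m1, m2, m4}
EG (AX (¬halt ∨ safe)): greatest fixpoint, start Z0 = {m0, m1, m2, m4}, keep only states in Sat with some successor in Z. Z1 = {m0, m2, m4}; fixed.
Sat(EG (AX (¬halt ∨ safe))) = {m0, m2, m4}
|Sat(EG (AX (¬halt ∨ safe)))| = |{m0, m2, m4}| = 3.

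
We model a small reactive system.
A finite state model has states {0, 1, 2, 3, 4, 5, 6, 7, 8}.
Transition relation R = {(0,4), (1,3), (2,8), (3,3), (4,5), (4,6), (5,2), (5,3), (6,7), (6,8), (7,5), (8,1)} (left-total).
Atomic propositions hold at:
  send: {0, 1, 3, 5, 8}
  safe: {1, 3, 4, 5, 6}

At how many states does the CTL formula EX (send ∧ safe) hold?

Sat(send ∧ safe) = {1, 3, 5}
Sat(EX (send ∧ safe)) = {s : some successor in {1, 3, 5}} = {1, 3, 4, 5, 7, 8}
|Sat(EX (send ∧ safe))| = |{1, 3, 4, 5, 7, 8}| = 6.

6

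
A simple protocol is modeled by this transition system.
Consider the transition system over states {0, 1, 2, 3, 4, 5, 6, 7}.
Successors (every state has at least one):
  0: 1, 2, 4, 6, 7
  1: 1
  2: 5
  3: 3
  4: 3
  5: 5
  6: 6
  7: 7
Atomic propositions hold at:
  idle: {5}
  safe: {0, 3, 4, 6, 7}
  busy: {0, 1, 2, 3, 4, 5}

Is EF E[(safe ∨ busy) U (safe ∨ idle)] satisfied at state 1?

Sat(safe ∨ busy) = {0, 1, 2, 3, 4, 5, 6, 7}
Sat(safe ∨ idle) = {0, 3, 4, 5, 6, 7}
E[(safe ∨ busy) U (safe ∨ idle)]: least fixpoint, start Z0 = Sat((safe ∨ idle)) = {0, 3, 4, 5, 6, 7}, add states in Sat(safe ∨ busy) with some successor in Z. Z1 = {0, 2, 3, 4, 5, 6, 7}; fixed.
Sat(E[(safe ∨ busy) U (safe ∨ idle)]) = {0, 2, 3, 4, 5, 6, 7}
EF E[(safe ∨ busy) U (safe ∨ idle)]: least fixpoint, start Z0 = {0, 2, 3, 4, 5, 6, 7}, add states with some successor in Z. Already a fixed point.
Sat(EF E[(safe ∨ busy) U (safe ∨ idle)]) = {0, 2, 3, 4, 5, 6, 7}
1 ∉ Sat(EF E[(safe ∨ busy) U (safe ∨ idle)]) = {0, 2, 3, 4, 5, 6, 7}, so the formula does not hold at 1.

No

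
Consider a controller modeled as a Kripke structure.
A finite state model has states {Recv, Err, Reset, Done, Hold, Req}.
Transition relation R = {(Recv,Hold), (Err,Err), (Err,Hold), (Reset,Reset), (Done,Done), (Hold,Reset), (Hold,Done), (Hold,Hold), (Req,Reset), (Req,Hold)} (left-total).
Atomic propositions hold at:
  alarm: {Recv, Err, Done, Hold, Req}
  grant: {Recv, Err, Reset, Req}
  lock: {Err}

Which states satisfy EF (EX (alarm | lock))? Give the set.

Sat(alarm | lock) = {Recv, Err, Done, Hold, Req}
Sat(EX (alarm | lock)) = {s : some successor in {Recv, Err, Done, Hold, Req}} = {Recv, Err, Done, Hold, Req}
EF (EX (alarm | lock)): least fixpoint, start Z0 = {Recv, Err, Done, Hold, Req}, add states with some successor in Z. Already a fixed point.
Sat(EF (EX (alarm | lock))) = {Recv, Err, Done, Hold, Req}

{Recv, Err, Done, Hold, Req}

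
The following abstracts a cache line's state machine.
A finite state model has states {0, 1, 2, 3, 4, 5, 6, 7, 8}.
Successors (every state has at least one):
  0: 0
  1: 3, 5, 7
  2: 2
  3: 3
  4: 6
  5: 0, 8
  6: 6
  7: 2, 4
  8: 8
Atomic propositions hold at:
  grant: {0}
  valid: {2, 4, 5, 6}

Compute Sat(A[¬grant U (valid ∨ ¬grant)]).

Sat(¬grant) = {1, 2, 3, 4, 5, 6, 7, 8}
Sat(valid ∨ ¬grant) = {1, 2, 3, 4, 5, 6, 7, 8}
A[¬grant U (valid ∨ ¬grant)]: least fixpoint, start Z0 = Sat((valid ∨ ¬grant)) = {1, 2, 3, 4, 5, 6, 7, 8}, add states in Sat(¬grant) with every successor in Z. Already a fixed point.
Sat(A[¬grant U (valid ∨ ¬grant)]) = {1, 2, 3, 4, 5, 6, 7, 8}

{1, 2, 3, 4, 5, 6, 7, 8}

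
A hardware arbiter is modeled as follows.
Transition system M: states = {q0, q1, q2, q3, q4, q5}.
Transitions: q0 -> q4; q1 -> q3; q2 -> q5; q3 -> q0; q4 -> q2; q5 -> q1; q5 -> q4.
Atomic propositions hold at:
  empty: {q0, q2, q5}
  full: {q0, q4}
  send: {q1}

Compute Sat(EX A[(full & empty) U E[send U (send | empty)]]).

{q2, q3, q4, q5}

Sat(full & empty) = {q0}
Sat(send | empty) = {q0, q1, q2, q5}
E[send U (send | empty)]: least fixpoint, start Z0 = Sat((send | empty)) = {q0, q1, q2, q5}, add states in Sat(send) with some successor in Z. Already a fixed point.
Sat(E[send U (send | empty)]) = {q0, q1, q2, q5}
A[(full & empty) U E[send U (send | empty)]]: least fixpoint, start Z0 = Sat(E[send U (send | empty)]) = {q0, q1, q2, q5}, add states in Sat(full & empty) with every successor in Z. Already a fixed point.
Sat(A[(full & empty) U E[send U (send | empty)]]) = {q0, q1, q2, q5}
Sat(EX A[(full & empty) U E[send U (send | empty)]]) = {s : some successor in {q0, q1, q2, q5}} = {q2, q3, q4, q5}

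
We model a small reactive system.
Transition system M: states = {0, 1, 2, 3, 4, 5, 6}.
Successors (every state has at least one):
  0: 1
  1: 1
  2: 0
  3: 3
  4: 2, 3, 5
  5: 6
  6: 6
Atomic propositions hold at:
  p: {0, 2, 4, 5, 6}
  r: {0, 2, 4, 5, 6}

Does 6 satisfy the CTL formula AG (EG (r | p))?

Yes

Sat(r | p) = {0, 2, 4, 5, 6}
EG (r | p): greatest fixpoint, start Z0 = {0, 2, 4, 5, 6}, keep only states in Sat with some successor in Z. Z1 = {2, 4, 5, 6}; Z2 = {4, 5, 6}; fixed.
Sat(EG (r | p)) = {4, 5, 6}
AG (EG (r | p)): greatest fixpoint, start Z0 = {4, 5, 6}, keep only states in Sat with every successor in Z. Z1 = {5, 6}; fixed.
Sat(AG (EG (r | p))) = {5, 6}
6 ∈ Sat(AG (EG (r | p))) = {5, 6}, so the formula holds at 6.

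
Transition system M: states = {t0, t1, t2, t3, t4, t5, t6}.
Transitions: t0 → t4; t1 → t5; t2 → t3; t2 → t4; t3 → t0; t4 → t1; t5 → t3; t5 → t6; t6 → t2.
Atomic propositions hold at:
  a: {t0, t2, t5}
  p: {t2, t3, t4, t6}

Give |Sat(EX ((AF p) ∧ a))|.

AF p: least fixpoint, start Z0 = {t2, t3, t4, t6}, add states with every successor in Z. Z1 = {t0, t2, t3, t4, t5, t6}; Z2 = {t0, t1, t2, t3, t4, t5, t6}; fixed.
Sat(AF p) = {t0, t1, t2, t3, t4, t5, t6}
Sat((AF p) ∧ a) = {t0, t2, t5}
Sat(EX ((AF p) ∧ a)) = {s : some successor in {t0, t2, t5}} = {t1, t3, t6}
|Sat(EX ((AF p) ∧ a))| = |{t1, t3, t6}| = 3.

3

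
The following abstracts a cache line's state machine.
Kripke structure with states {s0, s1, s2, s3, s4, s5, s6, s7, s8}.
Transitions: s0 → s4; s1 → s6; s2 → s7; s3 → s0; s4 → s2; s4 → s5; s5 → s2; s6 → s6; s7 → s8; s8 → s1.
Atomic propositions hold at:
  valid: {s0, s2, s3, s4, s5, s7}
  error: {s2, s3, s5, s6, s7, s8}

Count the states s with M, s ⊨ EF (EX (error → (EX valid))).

Sat(EX valid) = {s : some successor in {s0, s2, s3, s4, s5, s7}} = {s0, s2, s3, s4, s5}
Sat(error → (EX valid)) = {s0, s1, s2, s3, s4, s5}
Sat(EX (error → (EX valid))) = {s : some successor in {s0, s1, s2, s3, s4, s5}} = {s0, s3, s4, s5, s8}
EF (EX (error → (EX valid))): least fixpoint, start Z0 = {s0, s3, s4, s5, s8}, add states with some successor in Z. Z1 = {s0, s3, s4, s5, s7, s8}; Z2 = {s0, s2, s3, s4, s5, s7, s8}; fixed.
Sat(EF (EX (error → (EX valid)))) = {s0, s2, s3, s4, s5, s7, s8}
|Sat(EF (EX (error → (EX valid))))| = |{s0, s2, s3, s4, s5, s7, s8}| = 7.

7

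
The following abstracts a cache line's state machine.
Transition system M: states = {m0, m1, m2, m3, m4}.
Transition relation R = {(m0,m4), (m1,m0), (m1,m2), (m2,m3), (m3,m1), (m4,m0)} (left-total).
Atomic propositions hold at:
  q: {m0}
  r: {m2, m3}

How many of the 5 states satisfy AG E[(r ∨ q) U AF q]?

Sat(r ∨ q) = {m0, m2, m3}
AF q: least fixpoint, start Z0 = {m0}, add states with every successor in Z. Z1 = {m0, m4}; fixed.
Sat(AF q) = {m0, m4}
E[(r ∨ q) U AF q]: least fixpoint, start Z0 = Sat(AF q) = {m0, m4}, add states in Sat(r ∨ q) with some successor in Z. Already a fixed point.
Sat(E[(r ∨ q) U AF q]) = {m0, m4}
AG E[(r ∨ q) U AF q]: greatest fixpoint, start Z0 = {m0, m4}, keep only states in Sat with every successor in Z. Already a fixed point.
Sat(AG E[(r ∨ q) U AF q]) = {m0, m4}
|Sat(AG E[(r ∨ q) U AF q])| = |{m0, m4}| = 2.

2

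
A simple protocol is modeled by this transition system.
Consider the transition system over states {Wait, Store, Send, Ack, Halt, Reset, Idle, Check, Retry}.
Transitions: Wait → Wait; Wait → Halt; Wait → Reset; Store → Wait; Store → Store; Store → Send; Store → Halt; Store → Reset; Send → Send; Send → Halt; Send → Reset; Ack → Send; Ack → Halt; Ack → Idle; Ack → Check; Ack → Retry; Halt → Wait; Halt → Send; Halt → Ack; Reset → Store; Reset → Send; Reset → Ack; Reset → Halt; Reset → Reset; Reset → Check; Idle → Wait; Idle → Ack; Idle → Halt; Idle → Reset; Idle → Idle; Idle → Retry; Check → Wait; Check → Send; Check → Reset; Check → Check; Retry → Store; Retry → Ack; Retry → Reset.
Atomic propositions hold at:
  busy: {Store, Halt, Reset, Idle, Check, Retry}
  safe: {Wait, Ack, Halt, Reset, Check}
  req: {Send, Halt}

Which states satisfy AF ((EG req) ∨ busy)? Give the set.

{Store, Send, Ack, Halt, Reset, Idle, Check, Retry}

EG req: greatest fixpoint, start Z0 = {Send, Halt}, keep only states in Sat with some successor in Z. Already a fixed point.
Sat(EG req) = {Send, Halt}
Sat((EG req) ∨ busy) = {Store, Send, Halt, Reset, Idle, Check, Retry}
AF ((EG req) ∨ busy): least fixpoint, start Z0 = {Store, Send, Halt, Reset, Idle, Check, Retry}, add states with every successor in Z. Z1 = {Store, Send, Ack, Halt, Reset, Idle, Check, Retry}; fixed.
Sat(AF ((EG req) ∨ busy)) = {Store, Send, Ack, Halt, Reset, Idle, Check, Retry}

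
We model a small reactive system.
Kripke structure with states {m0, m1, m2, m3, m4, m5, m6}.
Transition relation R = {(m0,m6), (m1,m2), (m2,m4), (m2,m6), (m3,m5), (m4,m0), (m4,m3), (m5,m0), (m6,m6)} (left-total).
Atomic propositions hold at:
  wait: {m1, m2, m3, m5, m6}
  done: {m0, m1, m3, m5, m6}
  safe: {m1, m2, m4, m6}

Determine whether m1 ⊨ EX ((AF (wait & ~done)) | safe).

Yes

Sat(~done) = {m2, m4}
Sat(wait & ~done) = {m2}
AF (wait & ~done): least fixpoint, start Z0 = {m2}, add states with every successor in Z. Z1 = {m1, m2}; fixed.
Sat(AF (wait & ~done)) = {m1, m2}
Sat((AF (wait & ~done)) | safe) = {m1, m2, m4, m6}
Sat(EX ((AF (wait & ~done)) | safe)) = {s : some successor in {m1, m2, m4, m6}} = {m0, m1, m2, m6}
m1 ∈ Sat(EX ((AF (wait & ~done)) | safe)) = {m0, m1, m2, m6}, so the formula holds at m1.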